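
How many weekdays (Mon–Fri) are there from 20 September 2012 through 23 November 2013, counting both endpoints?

307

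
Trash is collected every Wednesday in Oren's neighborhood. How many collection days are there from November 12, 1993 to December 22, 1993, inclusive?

November 12, 1993 is a Friday.
From November 12, 1993 to December 22, 1993 is 41 days inclusive.
41 = 7 × 5 + 6, so there are 5 full weeks plus 6 extra days.
Each full week contributes one Wednesday: 5 so far.
The 6 extra days are Fri, Sat, Sun, Mon, Tue, Wed — 1 of them qualifies.
Total: 5 + 1 = 6.

6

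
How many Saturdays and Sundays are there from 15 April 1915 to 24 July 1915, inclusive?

15 April 1915 is a Thursday.
The range spans 101 days (inclusive of both endpoints).
101 = 7 × 14 + 3, so there are 14 full weeks plus 3 extra days.
Each full week contributes 2 weekend days (Sat, Sun): 14 × 2 = 28.
The 3 extra days are Thursday, Friday, Saturday — 1 of them qualifies.
Total: 28 + 1 = 29.

29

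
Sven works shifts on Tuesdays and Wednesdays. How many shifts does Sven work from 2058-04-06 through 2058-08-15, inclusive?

38

2058-04-06 is a Saturday.
From 2058-04-06 to 2058-08-15 is 132 days inclusive.
132 = 7 × 18 + 6, so there are 18 full weeks plus 6 extra days.
Each full week contributes 2 days from the set (Tue, Wed): 18 × 2 = 36.
The 6 extra days are Saturday, Sunday, Monday, Tuesday, Wednesday, Thursday — 2 of them qualify.
Total: 36 + 2 = 38.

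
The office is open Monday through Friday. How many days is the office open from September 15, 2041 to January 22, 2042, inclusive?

93 weekdays

September 15, 2041 is a Sunday.
The range spans 130 days (inclusive of both endpoints).
130 = 7 × 18 + 4, so there are 18 full weeks plus 4 extra days.
Each full week contributes 5 weekdays (Mon–Fri): 18 × 5 = 90.
The 4 extra days are Sunday, Monday, Tuesday, Wednesday — 3 of them qualify.
Total: 90 + 3 = 93.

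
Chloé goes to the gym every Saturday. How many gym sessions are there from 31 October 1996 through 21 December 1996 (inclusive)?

8

31 October 1996 is a Thursday.
The range spans 52 days (inclusive of both endpoints).
52 = 7 × 7 + 3, so there are 7 full weeks plus 3 extra days.
Each full week contributes one Saturday: 7 so far.
The 3 extra days are Thursday, Friday, Saturday — 1 of them qualifies.
Total: 7 + 1 = 8.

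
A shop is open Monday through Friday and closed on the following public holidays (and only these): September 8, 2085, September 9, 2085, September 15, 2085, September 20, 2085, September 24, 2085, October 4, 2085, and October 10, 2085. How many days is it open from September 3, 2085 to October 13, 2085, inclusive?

26

September 3, 2085 is a Monday.
From September 3, 2085 to October 13, 2085 is 41 days inclusive.
41 = 7 × 5 + 6, so there are 5 full weeks plus 6 extra days.
Each full week contributes 5 weekdays (Mon–Fri): 5 × 5 = 25.
The 6 extra days are Monday, Tuesday, Wednesday, Thursday, Friday, Saturday — 5 of them qualify.
Total: 25 + 5 = 30.
Holidays: September 8, 2085 (Sat); September 9, 2085 (Sun); September 15, 2085 (Sat); September 20, 2085 (Thu); September 24, 2085 (Mon); October 4, 2085 (Thu); October 10, 2085 (Wed).
4 of the 7 holidays fall on weekdays; the rest are weekends and were already excluded.
Business days: 30 − 4 = 26.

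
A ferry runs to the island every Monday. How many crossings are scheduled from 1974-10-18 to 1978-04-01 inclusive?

180

1974-10-18 is a Friday.
That's 1262 days from start to end, counting both.
1262 = 7 × 180 + 2, so there are 180 full weeks plus 2 extra days.
Each full week contributes one Monday: 180 so far.
The 2 extra days are Fri, Sat — none qualify.
Total: 180 + 0 = 180.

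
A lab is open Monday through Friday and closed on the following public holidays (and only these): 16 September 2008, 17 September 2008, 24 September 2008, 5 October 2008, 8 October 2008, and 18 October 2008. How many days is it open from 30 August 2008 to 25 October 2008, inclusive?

36 business days

30 August 2008 is a Saturday.
From 30 August 2008 to 25 October 2008 is 57 days inclusive.
57 = 7 × 8 + 1, so there are 8 full weeks plus 1 extra day.
Each full week contributes 5 weekdays (Mon–Fri): 8 × 5 = 40.
The 1 extra day is Saturday — none qualify.
Total: 40 + 0 = 40.
Holidays: 16 September 2008 (Tue); 17 September 2008 (Wed); 24 September 2008 (Wed); 5 October 2008 (Sun); 8 October 2008 (Wed); 18 October 2008 (Sat).
4 of the 6 holidays fall on weekdays; the rest are weekends and were already excluded.
Business days: 40 − 4 = 36.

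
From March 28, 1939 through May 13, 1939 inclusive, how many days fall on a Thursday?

March 28, 1939 is a Tuesday.
That's 47 days from start to end, counting both.
47 = 7 × 6 + 5, so there are 6 full weeks plus 5 extra days.
Each full week contributes one Thursday: 6 so far.
The 5 extra days are Tuesday, Wednesday, Thursday, Friday, Saturday — 1 of them qualifies.
Total: 6 + 1 = 7.

7 Thursdays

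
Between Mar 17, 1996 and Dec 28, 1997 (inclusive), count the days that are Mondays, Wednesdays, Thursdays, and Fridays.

372

Mar 17, 1996 is a Sunday.
From Mar 17, 1996 to Dec 28, 1997 is 652 days inclusive.
652 = 7 × 93 + 1, so there are 93 full weeks plus 1 extra day.
Each full week contributes 4 days from the set (Mon, Wed, Thu, Fri): 93 × 4 = 372.
The 1 extra day is Sun — none qualify.
Total: 372 + 0 = 372.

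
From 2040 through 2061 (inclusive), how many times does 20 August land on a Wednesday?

3

Day of week of August 20 in each year:
2040: Mon, 2041: Tue, 2042: Wed ✓, 2043: Thu, 2044: Sat, 2045: Sun, 2046: Mon, 2047: Tue, 2048: Thu, 2049: Fri, 2050: Sat, 2051: Sun, 2052: Tue, 2053: Wed ✓, 2054: Thu, 2055: Fri, 2056: Sun, 2057: Mon, 2058: Tue, 2059: Wed ✓, 2060: Fri, 2061: Sat
Wednesdays: 2042, 2053, 2059.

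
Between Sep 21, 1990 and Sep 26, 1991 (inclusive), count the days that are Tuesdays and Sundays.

Sep 21, 1990 is a Friday.
The range spans 371 days (inclusive of both endpoints).
371 = 7 × 53, so the span is exactly 53 full weeks.
Each full week contributes 2 days from the set (Tue, Sun): 53 × 2 = 106.
Total: 106.

106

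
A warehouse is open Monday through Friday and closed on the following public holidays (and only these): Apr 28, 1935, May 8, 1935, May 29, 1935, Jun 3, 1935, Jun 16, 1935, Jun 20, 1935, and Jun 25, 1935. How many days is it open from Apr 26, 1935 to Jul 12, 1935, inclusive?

51 business days

Apr 26, 1935 is a Friday.
From Apr 26, 1935 to Jul 12, 1935 is 78 days inclusive.
78 = 7 × 11 + 1, so there are 11 full weeks plus 1 extra day.
Each full week contributes 5 weekdays (Mon–Fri): 11 × 5 = 55.
The 1 extra day is Friday — 1 of them qualifies.
Total: 55 + 1 = 56.
Holidays: Apr 28, 1935 (Sun); May 8, 1935 (Wed); May 29, 1935 (Wed); Jun 3, 1935 (Mon); Jun 16, 1935 (Sun); Jun 20, 1935 (Thu); Jun 25, 1935 (Tue).
5 of the 7 holidays fall on weekdays; the rest are weekends and were already excluded.
Business days: 56 − 5 = 51.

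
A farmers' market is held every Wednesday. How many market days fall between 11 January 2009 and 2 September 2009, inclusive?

34

11 January 2009 is a Sunday.
The range spans 235 days (inclusive of both endpoints).
235 = 7 × 33 + 4, so there are 33 full weeks plus 4 extra days.
Each full week contributes one Wednesday: 33 so far.
The 4 extra days are Sunday, Monday, Tuesday, Wednesday — 1 of them qualifies.
Total: 33 + 1 = 34.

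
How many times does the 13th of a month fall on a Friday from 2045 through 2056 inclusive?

Friday-the-13ths by year:
2045: Jan, Oct
2046: Apr, Jul
2047: Sep, Dec
2048: Mar, Nov
2049: Aug
2050: May
2051: Jan, Oct
2052: Sep, Dec
2053: Jun
2054: Feb, Mar, Nov
2055: Aug
2056: Oct

20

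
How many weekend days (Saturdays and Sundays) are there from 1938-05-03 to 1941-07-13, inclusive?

334

1938-05-03 is a Tuesday.
That's 1168 days from start to end, counting both.
1168 = 7 × 166 + 6, so there are 166 full weeks plus 6 extra days.
Each full week contributes 2 weekend days (Sat, Sun): 166 × 2 = 332.
The 6 extra days are Tue, Wed, Thu, Fri, Sat, Sun — 2 of them qualify.
Total: 332 + 2 = 334.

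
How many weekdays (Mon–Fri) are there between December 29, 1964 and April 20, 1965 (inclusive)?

81

December 29, 1964 is a Tuesday.
From December 29, 1964 to April 20, 1965 is 113 days inclusive.
113 = 7 × 16 + 1, so there are 16 full weeks plus 1 extra day.
Each full week contributes 5 weekdays (Mon–Fri): 16 × 5 = 80.
The 1 extra day is Tue — 1 of them qualifies.
Total: 80 + 1 = 81.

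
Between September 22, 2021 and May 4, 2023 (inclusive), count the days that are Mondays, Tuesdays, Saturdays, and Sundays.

336

September 22, 2021 is a Wednesday.
That's 590 days from start to end, counting both.
590 = 7 × 84 + 2, so there are 84 full weeks plus 2 extra days.
Each full week contributes 4 days from the set (Mon, Tue, Sat, Sun): 84 × 4 = 336.
The 2 extra days are Wed, Thu — none qualify.
Total: 336 + 0 = 336.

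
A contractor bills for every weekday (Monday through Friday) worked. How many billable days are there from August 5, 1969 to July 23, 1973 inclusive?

1035 weekdays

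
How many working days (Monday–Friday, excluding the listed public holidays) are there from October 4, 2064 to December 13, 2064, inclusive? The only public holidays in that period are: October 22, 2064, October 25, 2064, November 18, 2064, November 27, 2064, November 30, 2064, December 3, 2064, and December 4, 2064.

October 4, 2064 is a Saturday.
That's 71 days from start to end, counting both.
71 = 7 × 10 + 1, so there are 10 full weeks plus 1 extra day.
Each full week contributes 5 weekdays (Mon–Fri): 10 × 5 = 50.
The 1 extra day is Sat — none qualify.
Total: 50 + 0 = 50.
Holidays: October 22, 2064 (Wed); October 25, 2064 (Sat); November 18, 2064 (Tue); November 27, 2064 (Thu); November 30, 2064 (Sun); December 3, 2064 (Wed); December 4, 2064 (Thu).
5 of the 7 holidays fall on weekdays; the rest are weekends and were already excluded.
Business days: 50 − 5 = 45.

45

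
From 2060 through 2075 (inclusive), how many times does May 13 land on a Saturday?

2

Day of week of May 13 in each year:
2060: Thu, 2061: Fri, 2062: Sat ✓, 2063: Sun, 2064: Tue, 2065: Wed, 2066: Thu, 2067: Fri, 2068: Sun, 2069: Mon, 2070: Tue, 2071: Wed, 2072: Fri, 2073: Sat ✓, 2074: Sun, 2075: Mon
Saturdays: 2062, 2073.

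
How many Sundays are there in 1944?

53

January 1, 1944 is a Saturday.
That's 366 days from start to end, counting both.
366 = 7 × 52 + 2, so there are 52 full weeks plus 2 extra days.
Each full week contributes one Sunday: 52 so far.
The 2 extra days are Sat, Sun — 1 of them qualifies.
Total: 52 + 1 = 53.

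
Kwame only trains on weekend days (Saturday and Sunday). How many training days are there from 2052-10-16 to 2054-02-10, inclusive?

2052-10-16 is a Wednesday.
That's 483 days from start to end, counting both.
483 = 7 × 69, so the span is exactly 69 full weeks.
Each full week contributes 2 weekend days (Sat, Sun): 69 × 2 = 138.
Total: 138.

138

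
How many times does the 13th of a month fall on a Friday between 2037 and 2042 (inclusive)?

11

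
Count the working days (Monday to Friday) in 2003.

Jan 1, 2003 is a Wednesday.
From Jan 1, 2003 to Dec 31, 2003 is 365 days inclusive.
365 = 7 × 52 + 1, so there are 52 full weeks plus 1 extra day.
Each full week contributes 5 weekdays (Mon–Fri): 52 × 5 = 260.
The 1 extra day is Wednesday — 1 of them qualifies.
Total: 260 + 1 = 261.

261 weekdays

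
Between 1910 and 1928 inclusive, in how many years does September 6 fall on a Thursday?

3

Day of week of September 6 in each year:
1910: Tue, 1911: Wed, 1912: Fri, 1913: Sat, 1914: Sun, 1915: Mon, 1916: Wed, 1917: Thu ✓, 1918: Fri, 1919: Sat, 1920: Mon, 1921: Tue, 1922: Wed, 1923: Thu ✓, 1924: Sat, 1925: Sun, 1926: Mon, 1927: Tue, 1928: Thu ✓
Thursdays: 1917, 1923, 1928.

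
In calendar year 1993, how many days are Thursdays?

52

January 1, 1993 is a Friday.
The range spans 365 days (inclusive of both endpoints).
365 = 7 × 52 + 1, so there are 52 full weeks plus 1 extra day.
Each full week contributes one Thursday: 52 so far.
The 1 extra day is Fri — none qualify.
Total: 52 + 0 = 52.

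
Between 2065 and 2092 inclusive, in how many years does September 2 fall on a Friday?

Day of week of September 2 in each year:
2065: Wed, 2066: Thu, 2067: Fri ✓, 2068: Sun, 2069: Mon, 2070: Tue, 2071: Wed, 2072: Fri ✓, 2073: Sat, 2074: Sun, 2075: Mon, 2076: Wed, 2077: Thu, 2078: Fri ✓, 2079: Sat, 2080: Mon, 2081: Tue, 2082: Wed, 2083: Thu, 2084: Sat, 2085: Sun, 2086: Mon, 2087: Tue, 2088: Thu, 2089: Fri ✓, 2090: Sat, 2091: Sun, 2092: Tue
Fridays: 2067, 2072, 2078, 2089.

4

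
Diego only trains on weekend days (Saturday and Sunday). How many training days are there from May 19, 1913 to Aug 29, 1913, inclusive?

May 19, 1913 is a Monday.
The range spans 103 days (inclusive of both endpoints).
103 = 7 × 14 + 5, so there are 14 full weeks plus 5 extra days.
Each full week contributes 2 weekend days (Sat, Sun): 14 × 2 = 28.
The 5 extra days are Mon, Tue, Wed, Thu, Fri — none qualify.
Total: 28 + 0 = 28.

28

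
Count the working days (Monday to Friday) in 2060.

1 January 2060 is a Thursday.
The range spans 366 days (inclusive of both endpoints).
366 = 7 × 52 + 2, so there are 52 full weeks plus 2 extra days.
Each full week contributes 5 weekdays (Mon–Fri): 52 × 5 = 260.
The 2 extra days are Thursday, Friday — 2 of them qualify.
Total: 260 + 2 = 262.

262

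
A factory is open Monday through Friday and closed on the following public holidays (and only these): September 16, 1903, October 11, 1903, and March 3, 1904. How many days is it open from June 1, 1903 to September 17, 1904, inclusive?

338 business days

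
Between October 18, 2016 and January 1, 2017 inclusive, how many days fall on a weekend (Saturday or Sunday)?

October 18, 2016 is a Tuesday.
From October 18, 2016 to January 1, 2017 is 76 days inclusive.
76 = 7 × 10 + 6, so there are 10 full weeks plus 6 extra days.
Each full week contributes 2 weekend days (Sat, Sun): 10 × 2 = 20.
The 6 extra days are Tue, Wed, Thu, Fri, Sat, Sun — 2 of them qualify.
Total: 20 + 2 = 22.

22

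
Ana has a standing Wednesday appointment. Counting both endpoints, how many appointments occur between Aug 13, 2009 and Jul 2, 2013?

Aug 13, 2009 is a Thursday.
That's 1420 days from start to end, counting both.
1420 = 7 × 202 + 6, so there are 202 full weeks plus 6 extra days.
Each full week contributes one Wednesday: 202 so far.
The 6 extra days are Thursday, Friday, Saturday, Sunday, Monday, Tuesday — none qualify.
Total: 202 + 0 = 202.

202 Wednesdays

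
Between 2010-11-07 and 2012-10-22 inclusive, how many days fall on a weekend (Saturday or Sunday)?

2010-11-07 is a Sunday.
That's 716 days from start to end, counting both.
716 = 7 × 102 + 2, so there are 102 full weeks plus 2 extra days.
Each full week contributes 2 weekend days (Sat, Sun): 102 × 2 = 204.
The 2 extra days are Sunday, Monday — 1 of them qualifies.
Total: 204 + 1 = 205.

205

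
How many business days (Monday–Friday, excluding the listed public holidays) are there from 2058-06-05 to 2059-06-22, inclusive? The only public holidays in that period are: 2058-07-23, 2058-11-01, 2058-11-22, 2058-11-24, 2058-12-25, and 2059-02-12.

268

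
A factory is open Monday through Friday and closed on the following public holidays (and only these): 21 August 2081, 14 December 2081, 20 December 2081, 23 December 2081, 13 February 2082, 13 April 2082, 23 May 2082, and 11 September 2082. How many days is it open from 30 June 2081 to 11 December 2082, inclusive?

30 June 2081 is a Monday.
From 30 June 2081 to 11 December 2082 is 530 days inclusive.
530 = 7 × 75 + 5, so there are 75 full weeks plus 5 extra days.
Each full week contributes 5 weekdays (Mon–Fri): 75 × 5 = 375.
The 5 extra days are Monday, Tuesday, Wednesday, Thursday, Friday — 5 of them qualify.
Total: 375 + 5 = 380.
Holidays: 21 August 2081 (Thu); 14 December 2081 (Sun); 20 December 2081 (Sat); 23 December 2081 (Tue); 13 February 2082 (Fri); 13 April 2082 (Mon); 23 May 2082 (Sat); 11 September 2082 (Fri).
5 of the 8 holidays fall on weekdays; the rest are weekends and were already excluded.
Business days: 380 − 5 = 375.

375 working days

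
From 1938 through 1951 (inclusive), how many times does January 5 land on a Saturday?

1

Day of week of January 5 in each year:
1938: Wed, 1939: Thu, 1940: Fri, 1941: Sun, 1942: Mon, 1943: Tue, 1944: Wed, 1945: Fri, 1946: Sat ✓, 1947: Sun, 1948: Mon, 1949: Wed, 1950: Thu, 1951: Fri
Saturdays: 1946.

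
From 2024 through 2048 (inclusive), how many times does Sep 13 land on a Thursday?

Day of week of September 13 in each year:
2024: Fri, 2025: Sat, 2026: Sun, 2027: Mon, 2028: Wed, 2029: Thu ✓, 2030: Fri, 2031: Sat, 2032: Mon, 2033: Tue, 2034: Wed, 2035: Thu ✓, 2036: Sat, 2037: Sun, 2038: Mon, 2039: Tue, 2040: Thu ✓, 2041: Fri, 2042: Sat, 2043: Sun, 2044: Tue, 2045: Wed, 2046: Thu ✓, 2047: Fri, 2048: Sun
Thursdays: 2029, 2035, 2040, 2046.

4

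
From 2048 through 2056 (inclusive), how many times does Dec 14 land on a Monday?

2

Day of week of December 14 in each year:
2048: Mon ✓, 2049: Tue, 2050: Wed, 2051: Thu, 2052: Sat, 2053: Sun, 2054: Mon ✓, 2055: Tue, 2056: Thu
Mondays: 2048, 2054.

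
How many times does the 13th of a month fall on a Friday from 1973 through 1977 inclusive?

Friday-the-13ths by year:
1973: Apr, Jul
1974: Sep, Dec
1975: Jun
1976: Feb, Aug
1977: May

8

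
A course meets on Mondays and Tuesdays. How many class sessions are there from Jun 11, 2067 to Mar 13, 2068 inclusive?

Jun 11, 2067 is a Saturday.
From Jun 11, 2067 to Mar 13, 2068 is 277 days inclusive.
277 = 7 × 39 + 4, so there are 39 full weeks plus 4 extra days.
Each full week contributes 2 days from the set (Mon, Tue): 39 × 2 = 78.
The 4 extra days are Saturday, Sunday, Monday, Tuesday — 2 of them qualify.
Total: 78 + 2 = 80.

80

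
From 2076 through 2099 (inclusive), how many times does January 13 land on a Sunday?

3

Day of week of January 13 in each year:
2076: Mon, 2077: Wed, 2078: Thu, 2079: Fri, 2080: Sat, 2081: Mon, 2082: Tue, 2083: Wed, 2084: Thu, 2085: Sat, 2086: Sun ✓, 2087: Mon, 2088: Tue, 2089: Thu, 2090: Fri, 2091: Sat, 2092: Sun ✓, 2093: Tue, 2094: Wed, 2095: Thu, 2096: Fri, 2097: Sun ✓, 2098: Mon, 2099: Tue
Sundays: 2086, 2092, 2097.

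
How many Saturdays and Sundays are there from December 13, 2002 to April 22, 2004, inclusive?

December 13, 2002 is a Friday.
That's 497 days from start to end, counting both.
497 = 7 × 71, so the span is exactly 71 full weeks.
Each full week contributes 2 weekend days (Sat, Sun): 71 × 2 = 142.
Total: 142.

142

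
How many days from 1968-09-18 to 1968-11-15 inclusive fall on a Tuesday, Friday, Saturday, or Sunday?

33

1968-09-18 is a Wednesday.
From 1968-09-18 to 1968-11-15 is 59 days inclusive.
59 = 7 × 8 + 3, so there are 8 full weeks plus 3 extra days.
Each full week contributes 4 days from the set (Tue, Fri, Sat, Sun): 8 × 4 = 32.
The 3 extra days are Wednesday, Thursday, Friday — 1 of them qualifies.
Total: 32 + 1 = 33.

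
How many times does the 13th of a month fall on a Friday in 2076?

The 13th falls on a Friday when the month's 13th has weekday Fri.
Jan 13 is Mon; Feb 13 is Thu; Mar 13 is Fri ✓; Apr 13 is Mon; May 13 is Wed; Jun 13 is Sat; Jul 13 is Mon; Aug 13 is Thu; Sep 13 is Sun; Oct 13 is Tue; Nov 13 is Fri ✓; Dec 13 is Sun.
Friday the 13ths: Mar, Nov.

2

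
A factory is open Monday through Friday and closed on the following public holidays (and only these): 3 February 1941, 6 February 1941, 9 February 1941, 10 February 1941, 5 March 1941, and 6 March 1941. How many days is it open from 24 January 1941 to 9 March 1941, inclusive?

26 business days

24 January 1941 is a Friday.
The range spans 45 days (inclusive of both endpoints).
45 = 7 × 6 + 3, so there are 6 full weeks plus 3 extra days.
Each full week contributes 5 weekdays (Mon–Fri): 6 × 5 = 30.
The 3 extra days are Friday, Saturday, Sunday — 1 of them qualifies.
Total: 30 + 1 = 31.
Holidays: 3 February 1941 (Mon); 6 February 1941 (Thu); 9 February 1941 (Sun); 10 February 1941 (Mon); 5 March 1941 (Wed); 6 March 1941 (Thu).
5 of the 6 holidays fall on weekdays; the rest are weekends and were already excluded.
Business days: 31 − 5 = 26.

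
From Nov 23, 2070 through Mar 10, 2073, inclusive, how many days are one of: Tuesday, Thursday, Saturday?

Nov 23, 2070 is a Sunday.
The range spans 839 days (inclusive of both endpoints).
839 = 7 × 119 + 6, so there are 119 full weeks plus 6 extra days.
Each full week contributes 3 days from the set (Tue, Thu, Sat): 119 × 3 = 357.
The 6 extra days are Sunday, Monday, Tuesday, Wednesday, Thursday, Friday — 2 of them qualify.
Total: 357 + 2 = 359.

359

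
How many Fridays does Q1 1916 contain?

Jan 1, 1916 is a Saturday.
That's 91 days from start to end, counting both.
91 = 7 × 13, so the span is exactly 13 full weeks.
Each full week contributes one Friday: 13 so far.

13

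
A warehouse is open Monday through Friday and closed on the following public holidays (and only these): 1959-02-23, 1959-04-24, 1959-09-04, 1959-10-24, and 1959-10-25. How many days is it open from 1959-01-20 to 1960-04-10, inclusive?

316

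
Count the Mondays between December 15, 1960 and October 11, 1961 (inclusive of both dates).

December 15, 1960 is a Thursday.
From December 15, 1960 to October 11, 1961 is 301 days inclusive.
301 = 7 × 43, so the span is exactly 43 full weeks.
Each full week contributes one Monday: 43 so far.

43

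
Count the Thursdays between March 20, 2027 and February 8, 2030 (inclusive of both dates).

March 20, 2027 is a Saturday.
The range spans 1057 days (inclusive of both endpoints).
1057 = 7 × 151, so the span is exactly 151 full weeks.
Each full week contributes one Thursday: 151 so far.
Total: 151.

151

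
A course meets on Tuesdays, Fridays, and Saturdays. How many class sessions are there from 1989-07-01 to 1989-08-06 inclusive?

16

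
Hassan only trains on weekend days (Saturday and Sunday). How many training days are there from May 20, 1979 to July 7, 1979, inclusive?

14

May 20, 1979 is a Sunday.
That's 49 days from start to end, counting both.
49 = 7 × 7, so the span is exactly 7 full weeks.
Each full week contributes 2 weekend days (Sat, Sun): 7 × 2 = 14.
Total: 14.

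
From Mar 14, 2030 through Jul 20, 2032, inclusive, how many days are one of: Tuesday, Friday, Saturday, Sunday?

Mar 14, 2030 is a Thursday.
That's 860 days from start to end, counting both.
860 = 7 × 122 + 6, so there are 122 full weeks plus 6 extra days.
Each full week contributes 4 days from the set (Tue, Fri, Sat, Sun): 122 × 4 = 488.
The 6 extra days are Thursday, Friday, Saturday, Sunday, Monday, Tuesday — 4 of them qualify.
Total: 488 + 4 = 492.

492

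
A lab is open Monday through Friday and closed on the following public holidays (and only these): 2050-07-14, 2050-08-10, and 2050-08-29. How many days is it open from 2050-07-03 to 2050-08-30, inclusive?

2050-07-03 is a Sunday.
That's 59 days from start to end, counting both.
59 = 7 × 8 + 3, so there are 8 full weeks plus 3 extra days.
Each full week contributes 5 weekdays (Mon–Fri): 8 × 5 = 40.
The 3 extra days are Sun, Mon, Tue — 2 of them qualify.
Total: 40 + 2 = 42.
Holidays: 2050-07-14 (Thu); 2050-08-10 (Wed); 2050-08-29 (Mon).
All 3 holidays fall on weekdays, so subtract 3.
Business days: 42 − 3 = 39.

39 working days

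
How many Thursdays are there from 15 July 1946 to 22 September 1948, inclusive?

114 Thursdays

15 July 1946 is a Monday.
The range spans 801 days (inclusive of both endpoints).
801 = 7 × 114 + 3, so there are 114 full weeks plus 3 extra days.
Each full week contributes one Thursday: 114 so far.
The 3 extra days are Monday, Tuesday, Wednesday — none qualify.
Total: 114 + 0 = 114.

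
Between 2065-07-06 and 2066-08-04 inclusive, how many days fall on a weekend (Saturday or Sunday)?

112

2065-07-06 is a Monday.
From 2065-07-06 to 2066-08-04 is 395 days inclusive.
395 = 7 × 56 + 3, so there are 56 full weeks plus 3 extra days.
Each full week contributes 2 weekend days (Sat, Sun): 56 × 2 = 112.
The 3 extra days are Monday, Tuesday, Wednesday — none qualify.
Total: 112 + 0 = 112.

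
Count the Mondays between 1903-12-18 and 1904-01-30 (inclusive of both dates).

1903-12-18 is a Friday.
From 1903-12-18 to 1904-01-30 is 44 days inclusive.
44 = 7 × 6 + 2, so there are 6 full weeks plus 2 extra days.
Each full week contributes one Monday: 6 so far.
The 2 extra days are Friday, Saturday — none qualify.
Total: 6 + 0 = 6.

6 Mondays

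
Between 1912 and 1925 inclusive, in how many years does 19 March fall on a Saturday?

1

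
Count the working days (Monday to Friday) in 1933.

260

January 1, 1933 is a Sunday.
From January 1, 1933 to December 31, 1933 is 365 days inclusive.
365 = 7 × 52 + 1, so there are 52 full weeks plus 1 extra day.
Each full week contributes 5 weekdays (Mon–Fri): 52 × 5 = 260.
The 1 extra day is Sun — none qualify.
Total: 260 + 0 = 260.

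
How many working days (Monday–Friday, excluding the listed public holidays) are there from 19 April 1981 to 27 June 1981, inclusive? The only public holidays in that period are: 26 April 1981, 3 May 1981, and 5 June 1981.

49

19 April 1981 is a Sunday.
From 19 April 1981 to 27 June 1981 is 70 days inclusive.
70 = 7 × 10, so the span is exactly 10 full weeks.
Each full week contributes 5 weekdays (Mon–Fri): 10 × 5 = 50.
Holidays: 26 April 1981 (Sun); 3 May 1981 (Sun); 5 June 1981 (Fri).
1 of the 3 holidays fall on weekdays; the rest are weekends and were already excluded.
Business days: 50 − 1 = 49.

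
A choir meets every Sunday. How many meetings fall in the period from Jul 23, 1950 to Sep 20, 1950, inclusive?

Jul 23, 1950 is a Sunday.
That's 60 days from start to end, counting both.
60 = 7 × 8 + 4, so there are 8 full weeks plus 4 extra days.
Each full week contributes one Sunday: 8 so far.
The 4 extra days are Sunday, Monday, Tuesday, Wednesday — 1 of them qualifies.
Total: 8 + 1 = 9.

9 Sundays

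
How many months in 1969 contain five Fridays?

A month has five Fridays exactly when Friday falls within its first (length − 28) days.
Jan: 31 days, starts Wed → 5 of Wed, Thu, Fri ✓
Feb: 28 days, starts Sat → 5 of (none)
Mar: 31 days, starts Sat → 5 of Sat, Sun, Mon
Apr: 30 days, starts Tue → 5 of Tue, Wed
May: 31 days, starts Thu → 5 of Thu, Fri, Sat ✓
Jun: 30 days, starts Sun → 5 of Sun, Mon
Jul: 31 days, starts Tue → 5 of Tue, Wed, Thu
Aug: 31 days, starts Fri → 5 of Fri, Sat, Sun ✓
Sep: 30 days, starts Mon → 5 of Mon, Tue
Oct: 31 days, starts Wed → 5 of Wed, Thu, Fri ✓
Nov: 30 days, starts Sat → 5 of Sat, Sun
Dec: 31 days, starts Mon → 5 of Mon, Tue, Wed
Months with five Fridays: Jan, May, Aug, Oct.

4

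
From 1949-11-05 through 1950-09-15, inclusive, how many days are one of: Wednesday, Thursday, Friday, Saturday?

180

1949-11-05 is a Saturday.
The range spans 315 days (inclusive of both endpoints).
315 = 7 × 45, so the span is exactly 45 full weeks.
Each full week contributes 4 days from the set (Wed, Thu, Fri, Sat): 45 × 4 = 180.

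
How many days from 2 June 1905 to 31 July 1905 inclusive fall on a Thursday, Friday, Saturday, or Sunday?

35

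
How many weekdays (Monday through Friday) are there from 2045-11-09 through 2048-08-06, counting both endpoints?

2045-11-09 is a Thursday.
That's 1002 days from start to end, counting both.
1002 = 7 × 143 + 1, so there are 143 full weeks plus 1 extra day.
Each full week contributes 5 weekdays (Mon–Fri): 143 × 5 = 715.
The 1 extra day is Thursday — 1 of them qualifies.
Total: 715 + 1 = 716.

716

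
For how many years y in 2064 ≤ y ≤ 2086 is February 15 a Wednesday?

Day of week of February 15 in each year:
2064: Fri, 2065: Sun, 2066: Mon, 2067: Tue, 2068: Wed ✓, 2069: Fri, 2070: Sat, 2071: Sun, 2072: Mon, 2073: Wed ✓, 2074: Thu, 2075: Fri, 2076: Sat, 2077: Mon, 2078: Tue, 2079: Wed ✓, 2080: Thu, 2081: Sat, 2082: Sun, 2083: Mon, 2084: Tue, 2085: Thu, 2086: Fri
Wednesdays: 2068, 2073, 2079.

3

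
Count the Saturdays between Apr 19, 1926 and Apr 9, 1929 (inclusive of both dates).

155

Apr 19, 1926 is a Monday.
That's 1087 days from start to end, counting both.
1087 = 7 × 155 + 2, so there are 155 full weeks plus 2 extra days.
Each full week contributes one Saturday: 155 so far.
The 2 extra days are Monday, Tuesday — none qualify.
Total: 155 + 0 = 155.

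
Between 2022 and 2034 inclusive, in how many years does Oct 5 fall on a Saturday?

2

Day of week of October 5 in each year:
2022: Wed, 2023: Thu, 2024: Sat ✓, 2025: Sun, 2026: Mon, 2027: Tue, 2028: Thu, 2029: Fri, 2030: Sat ✓, 2031: Sun, 2032: Tue, 2033: Wed, 2034: Thu
Saturdays: 2024, 2030.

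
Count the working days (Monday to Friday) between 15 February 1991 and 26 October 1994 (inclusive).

964

15 February 1991 is a Friday.
From 15 February 1991 to 26 October 1994 is 1350 days inclusive.
1350 = 7 × 192 + 6, so there are 192 full weeks plus 6 extra days.
Each full week contributes 5 weekdays (Mon–Fri): 192 × 5 = 960.
The 6 extra days are Friday, Saturday, Sunday, Monday, Tuesday, Wednesday — 4 of them qualify.
Total: 960 + 4 = 964.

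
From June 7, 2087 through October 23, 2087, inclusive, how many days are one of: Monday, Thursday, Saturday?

60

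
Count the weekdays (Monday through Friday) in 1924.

1 January 1924 is a Tuesday.
That's 366 days from start to end, counting both.
366 = 7 × 52 + 2, so there are 52 full weeks plus 2 extra days.
Each full week contributes 5 weekdays (Mon–Fri): 52 × 5 = 260.
The 2 extra days are Tuesday, Wednesday — 2 of them qualify.
Total: 260 + 2 = 262.

262 weekdays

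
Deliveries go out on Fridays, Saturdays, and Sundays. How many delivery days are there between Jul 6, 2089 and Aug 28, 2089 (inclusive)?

Jul 6, 2089 is a Wednesday.
The range spans 54 days (inclusive of both endpoints).
54 = 7 × 7 + 5, so there are 7 full weeks plus 5 extra days.
Each full week contributes 3 days from the set (Fri, Sat, Sun): 7 × 3 = 21.
The 5 extra days are Wed, Thu, Fri, Sat, Sun — 3 of them qualify.
Total: 21 + 3 = 24.

24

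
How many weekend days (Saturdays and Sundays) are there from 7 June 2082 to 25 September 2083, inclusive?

136

7 June 2082 is a Sunday.
The range spans 476 days (inclusive of both endpoints).
476 = 7 × 68, so the span is exactly 68 full weeks.
Each full week contributes 2 weekend days (Sat, Sun): 68 × 2 = 136.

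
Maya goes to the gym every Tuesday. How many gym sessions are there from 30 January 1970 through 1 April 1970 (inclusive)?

30 January 1970 is a Friday.
That's 62 days from start to end, counting both.
62 = 7 × 8 + 6, so there are 8 full weeks plus 6 extra days.
Each full week contributes one Tuesday: 8 so far.
The 6 extra days are Fri, Sat, Sun, Mon, Tue, Wed — 1 of them qualifies.
Total: 8 + 1 = 9.

9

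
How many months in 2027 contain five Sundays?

A month has five Sundays exactly when Sunday falls within its first (length − 28) days.
Jan: 31 days, starts Fri → 5 of Fri, Sat, Sun ✓
Feb: 28 days, starts Mon → 5 of (none)
Mar: 31 days, starts Mon → 5 of Mon, Tue, Wed
Apr: 30 days, starts Thu → 5 of Thu, Fri
May: 31 days, starts Sat → 5 of Sat, Sun, Mon ✓
Jun: 30 days, starts Tue → 5 of Tue, Wed
Jul: 31 days, starts Thu → 5 of Thu, Fri, Sat
Aug: 31 days, starts Sun → 5 of Sun, Mon, Tue ✓
Sep: 30 days, starts Wed → 5 of Wed, Thu
Oct: 31 days, starts Fri → 5 of Fri, Sat, Sun ✓
Nov: 30 days, starts Mon → 5 of Mon, Tue
Dec: 31 days, starts Wed → 5 of Wed, Thu, Fri
Months with five Sundays: Jan, May, Aug, Oct.

4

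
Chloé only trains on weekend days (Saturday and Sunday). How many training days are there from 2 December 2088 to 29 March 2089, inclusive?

2 December 2088 is a Thursday.
That's 118 days from start to end, counting both.
118 = 7 × 16 + 6, so there are 16 full weeks plus 6 extra days.
Each full week contributes 2 weekend days (Sat, Sun): 16 × 2 = 32.
The 6 extra days are Thursday, Friday, Saturday, Sunday, Monday, Tuesday — 2 of them qualify.
Total: 32 + 2 = 34.

34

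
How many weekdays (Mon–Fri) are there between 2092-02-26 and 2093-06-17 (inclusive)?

2092-02-26 is a Tuesday.
The range spans 478 days (inclusive of both endpoints).
478 = 7 × 68 + 2, so there are 68 full weeks plus 2 extra days.
Each full week contributes 5 weekdays (Mon–Fri): 68 × 5 = 340.
The 2 extra days are Tue, Wed — 2 of them qualify.
Total: 340 + 2 = 342.

342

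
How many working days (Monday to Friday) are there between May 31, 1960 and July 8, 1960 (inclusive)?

May 31, 1960 is a Tuesday.
That's 39 days from start to end, counting both.
39 = 7 × 5 + 4, so there are 5 full weeks plus 4 extra days.
Each full week contributes 5 weekdays (Mon–Fri): 5 × 5 = 25.
The 4 extra days are Tue, Wed, Thu, Fri — 4 of them qualify.
Total: 25 + 4 = 29.

29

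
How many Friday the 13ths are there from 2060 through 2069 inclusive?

18

Friday-the-13ths by year:
2060: Feb, Aug
2061: May
2062: Jan, Oct
2063: Apr, Jul
2064: Jun
2065: Feb, Mar, Nov
2066: Aug
2067: May
2068: Jan, Apr, Jul
2069: Sep, Dec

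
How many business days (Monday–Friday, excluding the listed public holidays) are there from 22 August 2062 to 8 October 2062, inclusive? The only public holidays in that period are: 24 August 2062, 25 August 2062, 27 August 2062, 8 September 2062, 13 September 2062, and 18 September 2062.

29 business days

22 August 2062 is a Tuesday.
The range spans 48 days (inclusive of both endpoints).
48 = 7 × 6 + 6, so there are 6 full weeks plus 6 extra days.
Each full week contributes 5 weekdays (Mon–Fri): 6 × 5 = 30.
The 6 extra days are Tuesday, Wednesday, Thursday, Friday, Saturday, Sunday — 4 of them qualify.
Total: 30 + 4 = 34.
Holidays: 24 August 2062 (Thu); 25 August 2062 (Fri); 27 August 2062 (Sun); 8 September 2062 (Fri); 13 September 2062 (Wed); 18 September 2062 (Mon).
5 of the 6 holidays fall on weekdays; the rest are weekends and were already excluded.
Business days: 34 − 5 = 29.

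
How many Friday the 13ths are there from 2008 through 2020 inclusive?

24

Friday-the-13ths by year:
2008: Jun
2009: Feb, Mar, Nov
2010: Aug
2011: May
2012: Jan, Apr, Jul
2013: Sep, Dec
2014: Jun
2015: Feb, Mar, Nov
2016: May
2017: Jan, Oct
2018: Apr, Jul
2019: Sep, Dec
2020: Mar, Nov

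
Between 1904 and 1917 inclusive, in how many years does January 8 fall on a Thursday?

1

Day of week of January 8 in each year:
1904: Fri, 1905: Sun, 1906: Mon, 1907: Tue, 1908: Wed, 1909: Fri, 1910: Sat, 1911: Sun, 1912: Mon, 1913: Wed, 1914: Thu ✓, 1915: Fri, 1916: Sat, 1917: Mon
Thursdays: 1914.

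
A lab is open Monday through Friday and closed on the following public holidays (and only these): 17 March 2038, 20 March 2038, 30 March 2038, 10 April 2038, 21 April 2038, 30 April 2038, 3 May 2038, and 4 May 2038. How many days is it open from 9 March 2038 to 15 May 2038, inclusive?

9 March 2038 is a Tuesday.
From 9 March 2038 to 15 May 2038 is 68 days inclusive.
68 = 7 × 9 + 5, so there are 9 full weeks plus 5 extra days.
Each full week contributes 5 weekdays (Mon–Fri): 9 × 5 = 45.
The 5 extra days are Tuesday, Wednesday, Thursday, Friday, Saturday — 4 of them qualify.
Total: 45 + 4 = 49.
Holidays: 17 March 2038 (Wed); 20 March 2038 (Sat); 30 March 2038 (Tue); 10 April 2038 (Sat); 21 April 2038 (Wed); 30 April 2038 (Fri); 3 May 2038 (Mon); 4 May 2038 (Tue).
6 of the 8 holidays fall on weekdays; the rest are weekends and were already excluded.
Business days: 49 − 6 = 43.

43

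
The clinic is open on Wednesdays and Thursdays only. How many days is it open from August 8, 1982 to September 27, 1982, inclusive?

14

August 8, 1982 is a Sunday.
The range spans 51 days (inclusive of both endpoints).
51 = 7 × 7 + 2, so there are 7 full weeks plus 2 extra days.
Each full week contributes 2 days from the set (Wed, Thu): 7 × 2 = 14.
The 2 extra days are Sun, Mon — none qualify.
Total: 14 + 0 = 14.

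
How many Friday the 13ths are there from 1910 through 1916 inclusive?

11

Friday-the-13ths by year:
1910: May
1911: Jan, Oct
1912: Sep, Dec
1913: Jun
1914: Feb, Mar, Nov
1915: Aug
1916: Oct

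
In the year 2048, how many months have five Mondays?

A month has five Mondays exactly when Monday falls within its first (length − 28) days.
Jan: 31 days, starts Wed → 5 of Wed, Thu, Fri
Feb: 29 days, starts Sat → 5 of Sat
Mar: 31 days, starts Sun → 5 of Sun, Mon, Tue ✓
Apr: 30 days, starts Wed → 5 of Wed, Thu
May: 31 days, starts Fri → 5 of Fri, Sat, Sun
Jun: 30 days, starts Mon → 5 of Mon, Tue ✓
Jul: 31 days, starts Wed → 5 of Wed, Thu, Fri
Aug: 31 days, starts Sat → 5 of Sat, Sun, Mon ✓
Sep: 30 days, starts Tue → 5 of Tue, Wed
Oct: 31 days, starts Thu → 5 of Thu, Fri, Sat
Nov: 30 days, starts Sun → 5 of Sun, Mon ✓
Dec: 31 days, starts Tue → 5 of Tue, Wed, Thu
Months with five Mondays: Mar, Jun, Aug, Nov.

4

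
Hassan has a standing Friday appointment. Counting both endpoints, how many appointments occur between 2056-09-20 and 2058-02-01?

72 Fridays

2056-09-20 is a Wednesday.
That's 500 days from start to end, counting both.
500 = 7 × 71 + 3, so there are 71 full weeks plus 3 extra days.
Each full week contributes one Friday: 71 so far.
The 3 extra days are Wednesday, Thursday, Friday — 1 of them qualifies.
Total: 71 + 1 = 72.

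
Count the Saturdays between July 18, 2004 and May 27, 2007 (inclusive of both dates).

July 18, 2004 is a Sunday.
The range spans 1044 days (inclusive of both endpoints).
1044 = 7 × 149 + 1, so there are 149 full weeks plus 1 extra day.
Each full week contributes one Saturday: 149 so far.
The 1 extra day is Sunday — none qualify.
Total: 149 + 0 = 149.

149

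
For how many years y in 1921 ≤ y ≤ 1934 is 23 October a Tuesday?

3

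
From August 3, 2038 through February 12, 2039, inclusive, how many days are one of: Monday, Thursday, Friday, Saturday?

111

August 3, 2038 is a Tuesday.
That's 194 days from start to end, counting both.
194 = 7 × 27 + 5, so there are 27 full weeks plus 5 extra days.
Each full week contributes 4 days from the set (Mon, Thu, Fri, Sat): 27 × 4 = 108.
The 5 extra days are Tue, Wed, Thu, Fri, Sat — 3 of them qualify.
Total: 108 + 3 = 111.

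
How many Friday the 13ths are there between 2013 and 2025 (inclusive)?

Friday-the-13ths by year:
2013: Sep, Dec
2014: Jun
2015: Feb, Mar, Nov
2016: May
2017: Jan, Oct
2018: Apr, Jul
2019: Sep, Dec
2020: Mar, Nov
2021: Aug
2022: May
2023: Jan, Oct
2024: Sep, Dec
2025: Jun

22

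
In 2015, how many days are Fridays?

2015-01-01 is a Thursday.
From 2015-01-01 to 2015-12-31 is 365 days inclusive.
365 = 7 × 52 + 1, so there are 52 full weeks plus 1 extra day.
Each full week contributes one Friday: 52 so far.
The 1 extra day is Thu — none qualify.
Total: 52 + 0 = 52.

52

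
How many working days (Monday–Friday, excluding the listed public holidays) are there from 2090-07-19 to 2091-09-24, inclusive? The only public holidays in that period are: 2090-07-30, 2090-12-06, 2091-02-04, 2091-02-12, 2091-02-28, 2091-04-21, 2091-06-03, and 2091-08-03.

305 working days

2090-07-19 is a Wednesday.
The range spans 433 days (inclusive of both endpoints).
433 = 7 × 61 + 6, so there are 61 full weeks plus 6 extra days.
Each full week contributes 5 weekdays (Mon–Fri): 61 × 5 = 305.
The 6 extra days are Wed, Thu, Fri, Sat, Sun, Mon — 4 of them qualify.
Total: 305 + 4 = 309.
Holidays: 2090-07-30 (Sun); 2090-12-06 (Wed); 2091-02-04 (Sun); 2091-02-12 (Mon); 2091-02-28 (Wed); 2091-04-21 (Sat); 2091-06-03 (Sun); 2091-08-03 (Fri).
4 of the 8 holidays fall on weekdays; the rest are weekends and were already excluded.
Business days: 309 − 4 = 305.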